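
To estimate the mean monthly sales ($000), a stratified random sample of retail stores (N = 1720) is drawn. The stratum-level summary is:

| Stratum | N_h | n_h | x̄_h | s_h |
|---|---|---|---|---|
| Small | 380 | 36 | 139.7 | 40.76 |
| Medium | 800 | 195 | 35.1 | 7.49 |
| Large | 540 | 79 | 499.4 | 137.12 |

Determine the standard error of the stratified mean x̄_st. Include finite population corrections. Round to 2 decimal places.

SE(x̄_st) ≈ 4.70

V̂(x̄_st) = Σ W_h² (1 − n_h/N_h) s_h²/n_h, with W_h = N_h/N and N = 1720:
  stratum Small: (380/1720)²·(1 − 36/380)·40.76²/36 = 2.03916
  stratum Medium: (800/1720)²·(1 − 195/800)·7.49²/195 = 0.0470671
  stratum Large: (540/1720)²·(1 − 79/540)·137.12²/79 = 20.0268
V̂(x̄_st) = 22.1131
SE(x̄_st) = √22.1131 = 4.70245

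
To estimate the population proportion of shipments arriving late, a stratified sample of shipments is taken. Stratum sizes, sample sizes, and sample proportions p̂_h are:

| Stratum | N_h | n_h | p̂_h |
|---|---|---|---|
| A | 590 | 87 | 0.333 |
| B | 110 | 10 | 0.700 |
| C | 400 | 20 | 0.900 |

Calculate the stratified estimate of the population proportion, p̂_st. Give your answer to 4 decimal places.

N = 1100; stratum weights W_h = N_h/N.
p̂_st = Σ W_h p̂_h = (590·0.333 + 110·0.700 + 400·0.900)/1100 = 0.57588

p̂_st ≈ 0.5759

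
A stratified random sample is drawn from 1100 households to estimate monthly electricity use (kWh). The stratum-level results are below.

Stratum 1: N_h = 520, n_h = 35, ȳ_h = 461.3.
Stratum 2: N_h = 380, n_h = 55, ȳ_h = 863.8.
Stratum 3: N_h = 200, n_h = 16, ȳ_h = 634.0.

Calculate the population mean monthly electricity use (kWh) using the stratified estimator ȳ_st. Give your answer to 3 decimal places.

N = Σ N_h = 1100. Stratum weights W_h = N_h/N.
ȳ_st = (520·461.3 + 380·863.8 + 200·634.0) / 1100 = 631.74545

ȳ_st ≈ 631.745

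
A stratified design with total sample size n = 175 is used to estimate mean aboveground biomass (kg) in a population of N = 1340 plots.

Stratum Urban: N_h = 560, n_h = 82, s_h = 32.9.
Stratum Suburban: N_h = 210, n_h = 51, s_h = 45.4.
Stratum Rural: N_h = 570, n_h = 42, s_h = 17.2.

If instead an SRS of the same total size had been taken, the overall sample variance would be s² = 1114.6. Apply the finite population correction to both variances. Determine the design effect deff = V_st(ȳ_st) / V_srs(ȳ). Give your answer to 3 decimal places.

deff ≈ 0.704

V̂(ȳ_st) = Σ W_h² (1 − n_h/N_h) s_h²/n_h, with W_h = N_h/N and N = 1340:
  stratum Urban: (560/1340)²·(1 − 82/560)·32.9²/82 = 1.96782
  stratum Suburban: (210/1340)²·(1 − 51/210)·45.4²/51 = 0.751534
  stratum Rural: (570/1340)²·(1 − 42/570)·17.2²/42 = 1.18061
V_st = 3.89996
V_srs = (1 − 175/1340)·1114.6/175 = 5.53735
deff = V_st / V_srs = 3.89996/5.53735 = 0.7043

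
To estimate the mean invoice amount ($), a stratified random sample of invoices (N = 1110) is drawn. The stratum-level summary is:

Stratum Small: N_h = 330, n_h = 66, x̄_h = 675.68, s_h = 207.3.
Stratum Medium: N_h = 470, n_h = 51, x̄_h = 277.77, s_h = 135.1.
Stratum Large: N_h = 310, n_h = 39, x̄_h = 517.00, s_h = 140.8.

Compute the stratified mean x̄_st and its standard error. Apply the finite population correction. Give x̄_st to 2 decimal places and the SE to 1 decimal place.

x̄_st = Σ W_h x̄_h = (330·675.68 + 470·277.77 + 310·517.00)/1110 = 462.87955
V̂(x̄_st) = Σ W_h² (1 − n_h/N_h) s_h²/n_h, with W_h = N_h/N and N = 1110:
  stratum Small: (330/1110)²·(1 − 66/330)·207.3²/66 = 46.0391
  stratum Medium: (470/1110)²·(1 − 51/470)·135.1²/51 = 57.2014
  stratum Large: (310/1110)²·(1 − 39/310)·140.8²/39 = 34.6598
V̂(x̄_st) = 137.9
SE(x̄_st) = √137.9 = 11.7431

x̄_st ≈ 462.88, SE ≈ 11.7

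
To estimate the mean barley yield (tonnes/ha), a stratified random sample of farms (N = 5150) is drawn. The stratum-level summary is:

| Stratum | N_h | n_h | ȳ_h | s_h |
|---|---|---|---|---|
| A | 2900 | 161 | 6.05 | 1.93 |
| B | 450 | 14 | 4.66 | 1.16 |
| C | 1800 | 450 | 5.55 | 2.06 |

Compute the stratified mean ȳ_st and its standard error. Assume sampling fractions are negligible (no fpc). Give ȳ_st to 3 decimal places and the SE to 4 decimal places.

ȳ_st ≈ 5.754, SE ≈ 0.0960

ȳ_st = Σ W_h ȳ_h = (2900·6.05 + 450·4.66 + 1800·5.55)/5150 = 5.75379
V̂(ȳ_st) = Σ W_h² s_h²/n_h, with W_h = N_h/N and N = 5150:
  stratum A: (2900/5150)²·1.93²/161 = 0.00733619
  stratum B: (450/5150)²·1.16²/14 = 0.000733835
  stratum C: (1800/5150)²·2.06²/450 = 0.001152
V̂(ȳ_st) = 0.00922202
SE(ȳ_st) = √0.00922202 = 0.0960314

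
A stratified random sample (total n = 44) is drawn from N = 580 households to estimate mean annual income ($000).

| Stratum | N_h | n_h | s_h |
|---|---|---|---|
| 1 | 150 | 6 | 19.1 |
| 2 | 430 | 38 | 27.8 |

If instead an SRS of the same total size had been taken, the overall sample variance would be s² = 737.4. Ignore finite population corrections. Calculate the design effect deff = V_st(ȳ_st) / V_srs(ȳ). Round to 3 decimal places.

deff ≈ 0.910

V̂(ȳ_st) = Σ W_h² s_h²/n_h, with W_h = N_h/N and N = 580:
  stratum 1: (150/580)²·19.1²/6 = 4.0667
  stratum 2: (430/580)²·27.8²/38 = 11.1786
V_st = 15.2453
V_srs = s²/n = 737.4/44 = 16.7591
deff = V_st / V_srs = 15.2453/16.7591 = 0.9097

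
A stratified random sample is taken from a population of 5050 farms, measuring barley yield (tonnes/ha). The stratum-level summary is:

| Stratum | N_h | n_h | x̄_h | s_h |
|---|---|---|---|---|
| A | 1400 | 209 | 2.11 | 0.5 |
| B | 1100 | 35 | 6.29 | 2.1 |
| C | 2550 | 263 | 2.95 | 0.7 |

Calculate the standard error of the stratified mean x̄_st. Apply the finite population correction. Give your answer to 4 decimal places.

V̂(x̄_st) = Σ W_h² (1 − n_h/N_h) s_h²/n_h, with W_h = N_h/N and N = 5050:
  stratum A: (1400/5050)²·(1 − 209/1400)·0.5²/209 = 7.82079e-05
  stratum B: (1100/5050)²·(1 − 35/1100)·2.1²/35 = 0.00578802
  stratum C: (2550/5050)²·(1 − 263/2550)·0.7²/263 = 0.000426053
V̂(x̄_st) = 0.00629228
SE(x̄_st) = √0.00629228 = 0.0793239

SE(x̄_st) ≈ 0.0793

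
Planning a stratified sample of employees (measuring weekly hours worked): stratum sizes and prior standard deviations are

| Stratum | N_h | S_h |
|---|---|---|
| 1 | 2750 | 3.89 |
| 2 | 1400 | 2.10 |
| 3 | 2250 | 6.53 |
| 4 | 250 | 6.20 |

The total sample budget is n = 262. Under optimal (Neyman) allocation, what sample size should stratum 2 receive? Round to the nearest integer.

Neyman allocation: n_h = n · N_h S_h / Σ N_i S_i, with n = 262.
  stratum 1: N_h·S_h = 2750·3.89 = 10697.50
  stratum 2: N_h·S_h = 1400·2.10 = 2940.00
  stratum 3: N_h·S_h = 2250·6.53 = 14692.50
  stratum 4: N_h·S_h = 250·6.20 = 1550.00
Σ N_h S_h = 29880.00
n for stratum 2 = 262·2940.00/29880.00 = 25.779 → 26

26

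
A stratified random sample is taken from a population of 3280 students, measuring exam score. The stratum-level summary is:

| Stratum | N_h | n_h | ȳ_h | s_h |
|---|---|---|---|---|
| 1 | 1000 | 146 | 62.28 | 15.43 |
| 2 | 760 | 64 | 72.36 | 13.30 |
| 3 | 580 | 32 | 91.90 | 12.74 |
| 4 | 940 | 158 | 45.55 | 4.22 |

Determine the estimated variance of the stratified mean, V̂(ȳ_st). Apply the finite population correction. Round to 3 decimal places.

V̂(ȳ_st) ≈ 0.423

V̂(ȳ_st) = Σ W_h² (1 − n_h/N_h) s_h²/n_h, with W_h = N_h/N and N = 3280:
  stratum 1: (1000/3280)²·(1 − 146/1000)·15.43²/146 = 0.129446
  stratum 2: (760/3280)²·(1 − 64/760)·13.30²/64 = 0.135893
  stratum 3: (580/3280)²·(1 − 32/580)·12.74²/32 = 0.149848
  stratum 4: (940/3280)²·(1 − 158/940)·4.22²/158 = 0.00770113
V̂(ȳ_st) = 0.422888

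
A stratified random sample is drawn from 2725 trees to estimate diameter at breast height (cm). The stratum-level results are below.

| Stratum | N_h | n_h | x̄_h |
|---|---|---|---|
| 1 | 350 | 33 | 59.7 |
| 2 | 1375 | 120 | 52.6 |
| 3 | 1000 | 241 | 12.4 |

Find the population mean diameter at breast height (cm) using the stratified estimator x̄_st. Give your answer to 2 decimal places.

N = Σ N_h = 2725. Stratum weights W_h = N_h/N.
x̄_st = (350·59.7 + 1375·52.6 + 1000·12.4) / 2725 = 38.7596

x̄_st ≈ 38.76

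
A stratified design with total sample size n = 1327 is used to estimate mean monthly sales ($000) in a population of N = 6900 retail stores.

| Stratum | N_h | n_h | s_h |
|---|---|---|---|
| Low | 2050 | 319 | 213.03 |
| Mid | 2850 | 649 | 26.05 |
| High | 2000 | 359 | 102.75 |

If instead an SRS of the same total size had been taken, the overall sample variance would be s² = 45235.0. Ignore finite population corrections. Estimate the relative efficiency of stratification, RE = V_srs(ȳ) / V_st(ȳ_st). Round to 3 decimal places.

RE ≈ 2.242

V̂(ȳ_st) = Σ W_h² s_h²/n_h, with W_h = N_h/N and N = 6900:
  stratum Low: (2050/6900)²·213.03²/319 = 12.5574
  stratum Mid: (2850/6900)²·26.05²/649 = 0.178387
  stratum High: (2000/6900)²·102.75²/359 = 2.47076
V_st = 15.2066
V_srs = s²/n = 45235.0/1327 = 34.0882
Relative efficiency = V_srs / V_st = 34.0882/15.2066 = 2.2417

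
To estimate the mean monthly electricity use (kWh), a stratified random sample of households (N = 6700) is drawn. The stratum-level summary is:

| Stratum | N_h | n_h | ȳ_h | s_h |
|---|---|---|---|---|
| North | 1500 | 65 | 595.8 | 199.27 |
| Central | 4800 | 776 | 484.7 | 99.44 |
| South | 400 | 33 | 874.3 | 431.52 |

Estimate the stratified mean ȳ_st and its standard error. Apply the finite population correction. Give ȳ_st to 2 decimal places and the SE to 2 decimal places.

ȳ_st = Σ W_h ȳ_h = (1500·595.8 + 4800·484.7 + 400·874.3)/6700 = 532.83284
V̂(ȳ_st) = Σ W_h² (1 − n_h/N_h) s_h²/n_h, with W_h = N_h/N and N = 6700:
  stratum North: (1500/6700)²·(1 − 65/1500)·199.27²/65 = 29.293
  stratum Central: (4800/6700)²·(1 − 776/4800)·99.44²/776 = 5.4829
  stratum South: (400/6700)²·(1 − 33/400)·431.52²/33 = 18.4529
V̂(ȳ_st) = 53.2288
SE(ȳ_st) = √53.2288 = 7.29581

ȳ_st ≈ 532.83, SE ≈ 7.30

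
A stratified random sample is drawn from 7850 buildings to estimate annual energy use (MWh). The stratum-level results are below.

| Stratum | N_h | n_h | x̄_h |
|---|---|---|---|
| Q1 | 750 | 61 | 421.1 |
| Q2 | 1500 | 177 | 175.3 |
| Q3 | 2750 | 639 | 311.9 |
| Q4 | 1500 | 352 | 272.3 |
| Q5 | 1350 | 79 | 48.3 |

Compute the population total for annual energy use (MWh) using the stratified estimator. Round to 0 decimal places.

τ̂_st = Σ N_h x̄_h = 750·421.1 + 1500·175.3 + 2750·311.9 + 1500·272.3 + 1350·48.3 = 1910155

τ̂_st ≈ 1910155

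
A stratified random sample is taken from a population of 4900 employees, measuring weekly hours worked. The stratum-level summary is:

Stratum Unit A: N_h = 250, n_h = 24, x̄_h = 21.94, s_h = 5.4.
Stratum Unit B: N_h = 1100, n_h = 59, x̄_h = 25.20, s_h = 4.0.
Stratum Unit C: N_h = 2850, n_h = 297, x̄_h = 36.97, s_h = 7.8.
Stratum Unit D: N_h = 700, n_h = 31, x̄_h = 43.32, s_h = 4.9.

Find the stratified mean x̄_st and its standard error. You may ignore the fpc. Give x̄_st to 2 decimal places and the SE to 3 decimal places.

x̄_st ≈ 34.47, SE ≈ 0.319

x̄_st = Σ W_h x̄_h = (250·21.94 + 1100·25.20 + 2850·36.97 + 700·43.32)/4900 = 34.46806
V̂(x̄_st) = Σ W_h² s_h²/n_h, with W_h = N_h/N and N = 4900:
  stratum Unit A: (250/4900)²·5.4²/24 = 0.00316274
  stratum Unit B: (1100/4900)²·4.0²/59 = 0.0136666
  stratum Unit C: (2850/4900)²·7.8²/297 = 0.0692995
  stratum Unit D: (700/4900)²·4.9²/31 = 0.0158065
V̂(x̄_st) = 0.101935
SE(x̄_st) = √0.101935 = 0.319273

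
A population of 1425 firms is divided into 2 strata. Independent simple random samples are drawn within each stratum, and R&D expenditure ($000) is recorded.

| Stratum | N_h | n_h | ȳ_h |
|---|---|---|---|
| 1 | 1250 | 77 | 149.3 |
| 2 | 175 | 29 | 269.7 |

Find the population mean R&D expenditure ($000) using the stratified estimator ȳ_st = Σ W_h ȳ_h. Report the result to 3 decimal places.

ȳ_st ≈ 164.086

N = Σ N_h = 1425. Stratum weights W_h = N_h/N.
ȳ_st = (1250·149.3 + 175·269.7) / 1425 = 164.08596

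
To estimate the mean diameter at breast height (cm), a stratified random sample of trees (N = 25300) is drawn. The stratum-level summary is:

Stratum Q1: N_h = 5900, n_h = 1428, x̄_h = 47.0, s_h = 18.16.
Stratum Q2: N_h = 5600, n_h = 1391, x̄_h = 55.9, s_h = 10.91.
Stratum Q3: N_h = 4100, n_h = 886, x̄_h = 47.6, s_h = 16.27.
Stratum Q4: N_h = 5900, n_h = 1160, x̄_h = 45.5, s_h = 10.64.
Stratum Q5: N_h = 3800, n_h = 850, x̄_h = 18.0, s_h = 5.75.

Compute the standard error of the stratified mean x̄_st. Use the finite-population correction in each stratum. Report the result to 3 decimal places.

SE(x̄_st) ≈ 0.154

V̂(x̄_st) = Σ W_h² (1 − n_h/N_h) s_h²/n_h, with W_h = N_h/N and N = 25300:
  stratum Q1: (5900/25300)²·(1 − 1428/5900)·18.16²/1428 = 0.00951955
  stratum Q2: (5600/25300)²·(1 − 1391/5600)·10.91²/1391 = 0.003151
  stratum Q3: (4100/25300)²·(1 − 886/4100)·16.27²/886 = 0.00615078
  stratum Q4: (5900/25300)²·(1 − 1160/5900)·10.64²/1160 = 0.00426397
  stratum Q5: (3800/25300)²·(1 − 850/3800)·5.75²/850 = 0.000681211
V̂(x̄_st) = 0.0237665
SE(x̄_st) = √0.0237665 = 0.154164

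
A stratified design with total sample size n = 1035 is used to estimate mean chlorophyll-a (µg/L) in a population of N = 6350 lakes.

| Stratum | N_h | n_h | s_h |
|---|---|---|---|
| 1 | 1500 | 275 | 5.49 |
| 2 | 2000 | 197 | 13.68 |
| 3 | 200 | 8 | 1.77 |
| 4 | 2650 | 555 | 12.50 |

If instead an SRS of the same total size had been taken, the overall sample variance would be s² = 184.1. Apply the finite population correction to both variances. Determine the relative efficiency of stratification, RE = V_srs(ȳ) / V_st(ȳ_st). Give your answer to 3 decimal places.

V̂(ȳ_st) = Σ W_h² (1 − n_h/N_h) s_h²/n_h, with W_h = N_h/N and N = 6350:
  stratum 1: (1500/6350)²·(1 − 275/1500)·5.49²/275 = 0.0049945
  stratum 2: (2000/6350)²·(1 − 197/2000)·13.68²/197 = 0.0849541
  stratum 3: (200/6350)²·(1 − 8/200)·1.77²/8 = 0.000372941
  stratum 4: (2650/6350)²·(1 − 555/2650)·12.50²/555 = 0.0387623
V_st = 0.129084
V_srs = (1 − 1035/6350)·184.1/1035 = 0.148882
Relative efficiency = V_srs / V_st = 0.148882/0.129084 = 1.1534

RE ≈ 1.153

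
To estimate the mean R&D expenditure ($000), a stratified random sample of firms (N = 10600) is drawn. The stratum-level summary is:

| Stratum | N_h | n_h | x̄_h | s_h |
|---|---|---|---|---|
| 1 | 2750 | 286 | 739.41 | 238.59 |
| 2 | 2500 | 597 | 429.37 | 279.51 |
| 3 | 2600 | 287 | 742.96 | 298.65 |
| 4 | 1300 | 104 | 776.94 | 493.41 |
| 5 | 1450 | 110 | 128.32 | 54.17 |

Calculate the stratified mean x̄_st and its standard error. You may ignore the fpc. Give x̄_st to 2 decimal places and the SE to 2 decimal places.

x̄_st ≈ 588.17, SE ≈ 8.66

x̄_st = Σ W_h x̄_h = (2750·739.41 + 2500·429.37 + 2600·742.96 + 1300·776.94 + 1450·128.32)/10600 = 588.16835
V̂(x̄_st) = Σ W_h² s_h²/n_h, with W_h = N_h/N and N = 10600:
  stratum 1: (2750/10600)²·238.59²/286 = 13.3965
  stratum 2: (2500/10600)²·279.51²/597 = 7.27928
  stratum 3: (2600/10600)²·298.65²/287 = 18.6973
  stratum 4: (1300/10600)²·493.41²/104 = 35.2093
  stratum 5: (1450/10600)²·54.17²/110 = 0.499171
V̂(x̄_st) = 75.0816
SE(x̄_st) = √75.0816 = 8.66496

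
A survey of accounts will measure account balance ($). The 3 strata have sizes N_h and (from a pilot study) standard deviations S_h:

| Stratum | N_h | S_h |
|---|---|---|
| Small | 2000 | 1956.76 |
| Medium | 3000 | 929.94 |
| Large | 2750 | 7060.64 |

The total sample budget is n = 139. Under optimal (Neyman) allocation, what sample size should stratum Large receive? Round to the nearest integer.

Neyman allocation: n_h = n · N_h S_h / Σ N_i S_i, with n = 139.
  stratum Small: N_h·S_h = 2000·1956.76 = 3913520.00
  stratum Medium: N_h·S_h = 3000·929.94 = 2789820.00
  stratum Large: N_h·S_h = 2750·7060.64 = 19416760.00
Σ N_h S_h = 26120100.00
n for stratum Large = 139·19416760.00/26120100.00 = 103.328 → 103

103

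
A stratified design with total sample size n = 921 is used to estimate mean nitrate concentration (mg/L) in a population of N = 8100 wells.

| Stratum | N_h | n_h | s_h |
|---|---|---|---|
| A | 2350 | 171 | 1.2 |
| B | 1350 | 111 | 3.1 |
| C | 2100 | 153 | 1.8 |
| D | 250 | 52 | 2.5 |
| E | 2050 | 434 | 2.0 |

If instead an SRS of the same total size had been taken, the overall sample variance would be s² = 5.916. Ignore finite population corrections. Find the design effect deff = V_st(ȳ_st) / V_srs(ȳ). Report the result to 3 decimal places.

deff ≈ 0.816

V̂(ȳ_st) = Σ W_h² s_h²/n_h, with W_h = N_h/N and N = 8100:
  stratum A: (2350/8100)²·1.2²/171 = 0.000708814
  stratum B: (1350/8100)²·3.1²/111 = 0.0024049
  stratum C: (2100/8100)²·1.8²/153 = 0.00142338
  stratum D: (250/8100)²·2.5²/52 = 0.000114495
  stratum E: (2050/8100)²·2.0²/434 = 0.000590348
V_st = 0.00524195
V_srs = s²/n = 5.916/921 = 0.00642345
deff = V_st / V_srs = 0.00524195/0.00642345 = 0.8161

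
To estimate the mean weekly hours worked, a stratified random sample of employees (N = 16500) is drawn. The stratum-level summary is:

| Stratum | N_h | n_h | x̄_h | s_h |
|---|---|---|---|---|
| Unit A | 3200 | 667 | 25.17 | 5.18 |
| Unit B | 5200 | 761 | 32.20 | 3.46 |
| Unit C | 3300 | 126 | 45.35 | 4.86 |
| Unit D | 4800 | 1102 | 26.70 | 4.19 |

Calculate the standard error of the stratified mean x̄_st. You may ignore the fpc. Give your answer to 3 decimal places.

SE(x̄_st) ≈ 0.109

V̂(x̄_st) = Σ W_h² s_h²/n_h, with W_h = N_h/N and N = 16500:
  stratum Unit A: (3200/16500)²·5.18²/667 = 0.00151309
  stratum Unit B: (5200/16500)²·3.46²/761 = 0.00156245
  stratum Unit C: (3300/16500)²·4.86²/126 = 0.00749829
  stratum Unit D: (4800/16500)²·4.19²/1102 = 0.00134822
V̂(x̄_st) = 0.0119221
SE(x̄_st) = √0.0119221 = 0.109188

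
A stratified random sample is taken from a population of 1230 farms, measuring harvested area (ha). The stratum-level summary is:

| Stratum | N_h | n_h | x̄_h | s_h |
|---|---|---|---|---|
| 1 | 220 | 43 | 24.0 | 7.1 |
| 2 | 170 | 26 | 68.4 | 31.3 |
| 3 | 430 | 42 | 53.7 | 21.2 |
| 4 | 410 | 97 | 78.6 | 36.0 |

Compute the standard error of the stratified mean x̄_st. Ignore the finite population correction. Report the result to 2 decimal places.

SE(x̄_st) ≈ 1.88

V̂(x̄_st) = Σ W_h² s_h²/n_h, with W_h = N_h/N and N = 1230:
  stratum 1: (220/1230)²·7.1²/43 = 0.0375045
  stratum 2: (170/1230)²·31.3²/26 = 0.719785
  stratum 3: (430/1230)²·21.2²/42 = 1.30782
  stratum 4: (410/1230)²·36.0²/97 = 1.48454
V̂(x̄_st) = 3.54965
SE(x̄_st) = √3.54965 = 1.88405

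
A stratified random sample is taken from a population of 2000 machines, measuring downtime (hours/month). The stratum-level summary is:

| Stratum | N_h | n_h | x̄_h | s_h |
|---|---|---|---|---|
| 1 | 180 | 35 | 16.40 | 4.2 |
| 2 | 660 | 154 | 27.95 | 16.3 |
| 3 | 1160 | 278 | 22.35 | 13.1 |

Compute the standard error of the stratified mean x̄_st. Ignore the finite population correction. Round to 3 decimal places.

SE(x̄_st) ≈ 0.632

V̂(x̄_st) = Σ W_h² s_h²/n_h, with W_h = N_h/N and N = 2000:
  stratum 1: (180/2000)²·4.2²/35 = 0.0040824
  stratum 2: (660/2000)²·16.3²/154 = 0.187881
  stratum 3: (1160/2000)²·13.1²/278 = 0.20766
V̂(x̄_st) = 0.399624
SE(x̄_st) = √0.399624 = 0.632158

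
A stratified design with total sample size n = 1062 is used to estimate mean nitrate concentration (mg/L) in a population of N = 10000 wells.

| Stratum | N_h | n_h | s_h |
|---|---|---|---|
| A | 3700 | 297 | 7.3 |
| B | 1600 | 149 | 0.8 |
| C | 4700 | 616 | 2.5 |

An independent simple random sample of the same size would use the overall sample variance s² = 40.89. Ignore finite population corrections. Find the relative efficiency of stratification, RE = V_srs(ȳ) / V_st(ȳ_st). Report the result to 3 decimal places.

RE ≈ 1.431

V̂(ȳ_st) = Σ W_h² s_h²/n_h, with W_h = N_h/N and N = 10000:
  stratum A: (3700/10000)²·7.3²/297 = 0.0245636
  stratum B: (1600/10000)²·0.8²/149 = 0.00010996
  stratum C: (4700/10000)²·2.5²/616 = 0.00224127
V_st = 0.0269149
V_srs = s²/n = 40.89/1062 = 0.0385028
Relative efficiency = V_srs / V_st = 0.0385028/0.0269149 = 1.4305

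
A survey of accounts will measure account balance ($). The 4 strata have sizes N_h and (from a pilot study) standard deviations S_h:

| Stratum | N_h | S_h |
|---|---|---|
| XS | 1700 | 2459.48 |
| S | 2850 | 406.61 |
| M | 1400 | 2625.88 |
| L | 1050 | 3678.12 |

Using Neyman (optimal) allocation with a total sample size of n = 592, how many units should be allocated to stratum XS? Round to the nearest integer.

Neyman allocation: n_h = n · N_h S_h / Σ N_i S_i, with n = 592.
  stratum XS: N_h·S_h = 1700·2459.48 = 4181116.00
  stratum S: N_h·S_h = 2850·406.61 = 1158838.50
  stratum M: N_h·S_h = 1400·2625.88 = 3676232.00
  stratum L: N_h·S_h = 1050·3678.12 = 3862026.00
Σ N_h S_h = 12878212.50
n for stratum XS = 592·4181116.00/12878212.50 = 192.202 → 192

192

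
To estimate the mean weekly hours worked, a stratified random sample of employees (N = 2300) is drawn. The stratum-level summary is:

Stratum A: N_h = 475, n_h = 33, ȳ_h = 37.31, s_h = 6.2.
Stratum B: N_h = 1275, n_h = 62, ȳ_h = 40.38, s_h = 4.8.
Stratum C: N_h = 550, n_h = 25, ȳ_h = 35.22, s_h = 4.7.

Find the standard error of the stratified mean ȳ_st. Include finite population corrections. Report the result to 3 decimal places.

SE(ȳ_st) ≈ 0.451

V̂(ȳ_st) = Σ W_h² (1 − n_h/N_h) s_h²/n_h, with W_h = N_h/N and N = 2300:
  stratum A: (475/2300)²·(1 − 33/475)·6.2²/33 = 0.0462306
  stratum B: (1275/2300)²·(1 − 62/1275)·4.8²/62 = 0.108644
  stratum C: (550/2300)²·(1 − 25/550)·4.7²/25 = 0.0482305
V̂(ȳ_st) = 0.203105
SE(ȳ_st) = √0.203105 = 0.450672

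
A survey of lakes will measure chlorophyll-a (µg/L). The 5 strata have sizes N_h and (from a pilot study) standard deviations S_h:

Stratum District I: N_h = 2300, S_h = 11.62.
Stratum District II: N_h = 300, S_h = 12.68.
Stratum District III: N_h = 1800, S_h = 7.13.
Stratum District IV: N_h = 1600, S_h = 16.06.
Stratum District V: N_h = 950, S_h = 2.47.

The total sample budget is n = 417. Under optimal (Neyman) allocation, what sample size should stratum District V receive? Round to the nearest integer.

Neyman allocation: n_h = n · N_h S_h / Σ N_i S_i, with n = 417.
  stratum District I: N_h·S_h = 2300·11.62 = 26726.00
  stratum District II: N_h·S_h = 300·12.68 = 3804.00
  stratum District III: N_h·S_h = 1800·7.13 = 12834.00
  stratum District IV: N_h·S_h = 1600·16.06 = 25696.00
  stratum District V: N_h·S_h = 950·2.47 = 2346.50
Σ N_h S_h = 71406.50
n for stratum District V = 417·2346.50/71406.50 = 13.703 → 14

14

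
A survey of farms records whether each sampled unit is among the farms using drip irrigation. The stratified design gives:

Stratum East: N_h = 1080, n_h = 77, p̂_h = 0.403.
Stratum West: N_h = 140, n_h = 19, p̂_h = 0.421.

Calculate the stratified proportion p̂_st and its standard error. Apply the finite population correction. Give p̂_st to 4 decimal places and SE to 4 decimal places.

N = 1220; stratum weights W_h = N_h/N.
p̂_st = Σ W_h p̂_h = (1080·0.403 + 140·0.421)/1220 = 0.40507
V̂(p̂_st) = Σ W_h² (1 − n_h/N_h) p̂_h(1−p̂_h)/(n_h−1):
  stratum East: (1080/1220)²·(1 − 77/1080)·0.403·0.597/76 = 0.00230394
  stratum West: (140/1220)²·(1 − 19/140)·0.421·0.579/18 = 0.000154128
V̂(p̂_st) = 0.00245807; SE = √V̂ = 0.0495789

p̂_st ≈ 0.4051, SE ≈ 0.0496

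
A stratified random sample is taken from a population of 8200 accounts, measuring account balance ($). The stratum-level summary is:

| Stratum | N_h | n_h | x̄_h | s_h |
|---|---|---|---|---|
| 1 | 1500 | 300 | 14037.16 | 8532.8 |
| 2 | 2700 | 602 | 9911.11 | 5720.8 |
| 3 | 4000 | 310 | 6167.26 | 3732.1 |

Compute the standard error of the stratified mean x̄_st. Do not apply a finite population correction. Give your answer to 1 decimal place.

V̂(x̄_st) = Σ W_h² s_h²/n_h, with W_h = N_h/N and N = 8200:
  stratum 1: (1500/8200)²·8532.8²/300 = 8121.13
  stratum 2: (2700/8200)²·5720.8²/602 = 5894.09
  stratum 3: (4000/8200)²·3732.1²/310 = 10691.5
V̂(x̄_st) = 24706.7
SE(x̄_st) = √24706.7 = 157.184

SE(x̄_st) ≈ 157.2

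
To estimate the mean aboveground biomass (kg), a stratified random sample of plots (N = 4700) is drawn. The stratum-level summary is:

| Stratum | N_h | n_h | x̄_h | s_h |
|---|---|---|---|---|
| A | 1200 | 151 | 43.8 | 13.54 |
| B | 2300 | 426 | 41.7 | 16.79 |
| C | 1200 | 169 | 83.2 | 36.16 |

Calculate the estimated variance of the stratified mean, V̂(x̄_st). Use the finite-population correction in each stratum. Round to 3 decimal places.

V̂(x̄_st) ≈ 0.632

V̂(x̄_st) = Σ W_h² (1 − n_h/N_h) s_h²/n_h, with W_h = N_h/N and N = 4700:
  stratum A: (1200/4700)²·(1 − 151/1200)·13.54²/151 = 0.0691865
  stratum B: (2300/4700)²·(1 − 426/2300)·16.79²/426 = 0.12912
  stratum C: (1200/4700)²·(1 − 169/1200)·36.16²/169 = 0.433326
V̂(x̄_st) = 0.631632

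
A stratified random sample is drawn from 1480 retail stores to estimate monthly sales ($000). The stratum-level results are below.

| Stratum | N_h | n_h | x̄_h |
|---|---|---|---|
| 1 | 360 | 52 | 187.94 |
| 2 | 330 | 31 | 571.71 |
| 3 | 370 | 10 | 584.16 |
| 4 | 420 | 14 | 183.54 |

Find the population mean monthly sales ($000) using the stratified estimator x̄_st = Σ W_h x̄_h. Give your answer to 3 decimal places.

x̄_st ≈ 371.317

N = Σ N_h = 1480. Stratum weights W_h = N_h/N.
x̄_st = (360·187.94 + 330·571.71 + 370·584.16 + 420·183.54) / 1480 = 371.31669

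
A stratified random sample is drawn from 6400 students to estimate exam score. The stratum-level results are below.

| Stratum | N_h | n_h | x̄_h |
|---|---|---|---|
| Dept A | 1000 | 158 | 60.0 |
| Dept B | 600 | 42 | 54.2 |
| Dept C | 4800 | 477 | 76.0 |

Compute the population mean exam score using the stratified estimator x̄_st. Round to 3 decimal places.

x̄_st ≈ 71.456

N = Σ N_h = 6400. Stratum weights W_h = N_h/N.
x̄_st = (1000·60.0 + 600·54.2 + 4800·76.0) / 6400 = 71.45625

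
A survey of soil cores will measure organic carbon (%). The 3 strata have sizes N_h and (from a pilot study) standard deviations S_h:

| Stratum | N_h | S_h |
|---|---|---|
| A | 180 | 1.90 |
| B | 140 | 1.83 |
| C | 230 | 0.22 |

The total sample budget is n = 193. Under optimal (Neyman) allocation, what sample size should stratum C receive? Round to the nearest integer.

Neyman allocation: n_h = n · N_h S_h / Σ N_i S_i, with n = 193.
  stratum A: N_h·S_h = 180·1.90 = 342.00
  stratum B: N_h·S_h = 140·1.83 = 256.20
  stratum C: N_h·S_h = 230·0.22 = 50.60
Σ N_h S_h = 648.80
n for stratum C = 193·50.60/648.80 = 15.052 → 15

15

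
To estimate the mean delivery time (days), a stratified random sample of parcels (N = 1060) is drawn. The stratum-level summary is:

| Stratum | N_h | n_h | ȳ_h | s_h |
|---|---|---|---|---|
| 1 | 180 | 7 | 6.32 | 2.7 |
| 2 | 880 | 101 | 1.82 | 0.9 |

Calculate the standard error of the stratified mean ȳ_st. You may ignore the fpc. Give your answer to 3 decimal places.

SE(ȳ_st) ≈ 0.189

V̂(ȳ_st) = Σ W_h² s_h²/n_h, with W_h = N_h/N and N = 1060:
  stratum 1: (180/1060)²·2.7²/7 = 0.0300305
  stratum 2: (880/1060)²·0.9²/101 = 0.00552735
V̂(ȳ_st) = 0.0355579
SE(ȳ_st) = √0.0355579 = 0.188568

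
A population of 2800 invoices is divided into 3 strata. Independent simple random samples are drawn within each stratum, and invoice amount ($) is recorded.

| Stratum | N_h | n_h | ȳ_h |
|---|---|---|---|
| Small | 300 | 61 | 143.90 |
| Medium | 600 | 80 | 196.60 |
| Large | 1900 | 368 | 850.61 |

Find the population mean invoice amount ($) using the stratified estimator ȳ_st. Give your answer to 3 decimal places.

ȳ_st ≈ 634.746

N = Σ N_h = 2800. Stratum weights W_h = N_h/N.
ȳ_st = (300·143.90 + 600·196.60 + 1900·850.61) / 2800 = 634.74607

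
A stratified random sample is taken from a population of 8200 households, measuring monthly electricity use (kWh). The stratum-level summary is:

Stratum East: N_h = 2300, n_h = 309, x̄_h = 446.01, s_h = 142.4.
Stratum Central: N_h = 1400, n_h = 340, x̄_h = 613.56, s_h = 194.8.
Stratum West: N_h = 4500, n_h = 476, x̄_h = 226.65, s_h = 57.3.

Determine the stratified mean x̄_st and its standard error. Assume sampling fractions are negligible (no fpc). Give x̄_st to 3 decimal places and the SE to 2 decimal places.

x̄_st ≈ 354.236, SE ≈ 3.24

x̄_st = Σ W_h x̄_h = (2300·446.01 + 1400·613.56 + 4500·226.65)/8200 = 354.23561
V̂(x̄_st) = Σ W_h² s_h²/n_h, with W_h = N_h/N and N = 8200:
  stratum East: (2300/8200)²·142.4²/309 = 5.16285
  stratum Central: (1400/8200)²·194.8²/340 = 3.25332
  stratum West: (4500/8200)²·57.3²/476 = 2.0773
V̂(x̄_st) = 10.4935
SE(x̄_st) = √10.4935 = 3.23936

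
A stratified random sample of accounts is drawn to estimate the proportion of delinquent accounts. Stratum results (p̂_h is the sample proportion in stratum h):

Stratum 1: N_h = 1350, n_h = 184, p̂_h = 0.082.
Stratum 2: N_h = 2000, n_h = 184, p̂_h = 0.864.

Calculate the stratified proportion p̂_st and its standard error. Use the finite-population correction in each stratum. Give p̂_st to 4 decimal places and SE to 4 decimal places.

p̂_st ≈ 0.5489, SE ≈ 0.0163

N = 3350; stratum weights W_h = N_h/N.
p̂_st = Σ W_h p̂_h = (1350·0.082 + 2000·0.864)/3350 = 0.54887
V̂(p̂_st) = Σ W_h² (1 − n_h/N_h) p̂_h(1−p̂_h)/(n_h−1):
  stratum 1: (1350/3350)²·(1 − 184/1350)·0.082·0.918/183 = 5.76963e-05
  stratum 2: (2000/3350)²·(1 − 184/2000)·0.864·0.136/183 = 0.000207806
V̂(p̂_st) = 0.000265502; SE = √V̂ = 0.0162942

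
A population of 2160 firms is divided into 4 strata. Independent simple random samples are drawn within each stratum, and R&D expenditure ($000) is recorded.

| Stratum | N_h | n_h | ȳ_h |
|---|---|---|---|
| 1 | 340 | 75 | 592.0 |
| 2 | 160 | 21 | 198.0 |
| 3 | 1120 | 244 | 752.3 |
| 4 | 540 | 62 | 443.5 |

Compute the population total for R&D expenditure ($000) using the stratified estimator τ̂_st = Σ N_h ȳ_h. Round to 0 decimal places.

τ̂_st = Σ N_h ȳ_h = 340·592.0 + 160·198.0 + 1120·752.3 + 540·443.5 = 1315026

τ̂_st ≈ 1315026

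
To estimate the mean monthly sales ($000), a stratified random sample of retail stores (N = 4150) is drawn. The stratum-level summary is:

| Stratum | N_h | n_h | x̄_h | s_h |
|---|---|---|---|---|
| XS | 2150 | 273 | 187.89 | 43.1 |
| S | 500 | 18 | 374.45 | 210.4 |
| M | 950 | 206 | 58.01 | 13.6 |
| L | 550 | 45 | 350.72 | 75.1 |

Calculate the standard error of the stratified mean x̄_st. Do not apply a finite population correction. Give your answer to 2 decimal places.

SE(x̄_st) ≈ 6.31

V̂(x̄_st) = Σ W_h² s_h²/n_h, with W_h = N_h/N and N = 4150:
  stratum XS: (2150/4150)²·43.1²/273 = 1.8263
  stratum S: (500/4150)²·210.4²/18 = 35.6996
  stratum M: (950/4150)²·13.6²/206 = 0.0470502
  stratum L: (550/4150)²·75.1²/45 = 2.20139
V̂(x̄_st) = 39.7743
SE(x̄_st) = √39.7743 = 6.30669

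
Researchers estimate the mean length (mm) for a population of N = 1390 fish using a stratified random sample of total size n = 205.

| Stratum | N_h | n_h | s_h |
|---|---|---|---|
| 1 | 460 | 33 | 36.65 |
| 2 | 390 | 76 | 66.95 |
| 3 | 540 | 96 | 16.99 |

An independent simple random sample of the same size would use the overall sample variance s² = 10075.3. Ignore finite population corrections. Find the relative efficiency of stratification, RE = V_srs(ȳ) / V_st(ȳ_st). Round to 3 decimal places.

V̂(ȳ_st) = Σ W_h² s_h²/n_h, with W_h = N_h/N and N = 1390:
  stratum 1: (460/1390)²·36.65²/33 = 4.45779
  stratum 2: (390/1390)²·66.95²/76 = 4.64288
  stratum 3: (540/1390)²·16.99²/96 = 0.453809
V_st = 9.55448
V_srs = s²/n = 10075.3/205 = 49.1478
Relative efficiency = V_srs / V_st = 49.1478/9.55448 = 5.1440

RE ≈ 5.144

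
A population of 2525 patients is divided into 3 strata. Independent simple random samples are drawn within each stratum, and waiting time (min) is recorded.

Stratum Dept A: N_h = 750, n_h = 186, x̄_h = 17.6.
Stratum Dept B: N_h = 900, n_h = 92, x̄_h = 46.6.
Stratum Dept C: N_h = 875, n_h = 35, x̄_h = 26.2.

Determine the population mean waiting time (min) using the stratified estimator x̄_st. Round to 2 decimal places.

x̄_st ≈ 30.92

N = Σ N_h = 2525. Stratum weights W_h = N_h/N.
x̄_st = (750·17.6 + 900·46.6 + 875·26.2) / 2525 = 30.9168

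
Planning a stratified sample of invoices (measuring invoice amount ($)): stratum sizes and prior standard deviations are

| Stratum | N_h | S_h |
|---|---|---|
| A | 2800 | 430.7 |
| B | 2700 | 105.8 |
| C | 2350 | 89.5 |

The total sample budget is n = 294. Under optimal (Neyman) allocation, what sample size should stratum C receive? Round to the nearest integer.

36

Neyman allocation: n_h = n · N_h S_h / Σ N_i S_i, with n = 294.
  stratum A: N_h·S_h = 2800·430.7 = 1205960.00
  stratum B: N_h·S_h = 2700·105.8 = 285660.00
  stratum C: N_h·S_h = 2350·89.5 = 210325.00
Σ N_h S_h = 1701945.00
n for stratum C = 294·210325.00/1701945.00 = 36.332 → 36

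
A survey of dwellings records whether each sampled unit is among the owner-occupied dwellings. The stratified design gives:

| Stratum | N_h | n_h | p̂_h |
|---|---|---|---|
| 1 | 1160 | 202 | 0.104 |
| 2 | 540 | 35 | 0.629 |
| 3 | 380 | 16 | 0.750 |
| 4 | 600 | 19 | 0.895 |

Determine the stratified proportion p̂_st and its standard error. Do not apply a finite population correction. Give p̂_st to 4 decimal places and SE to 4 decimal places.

p̂_st ≈ 0.4785, SE ≈ 0.0296

N = 2680; stratum weights W_h = N_h/N.
p̂_st = Σ W_h p̂_h = (1160·0.104 + 540·0.629 + 380·0.750 + 600·0.895)/2680 = 0.47847
V̂(p̂_st) = Σ W_h² p̂_h(1−p̂_h)/(n_h−1):
  stratum 1: (1160/2680)²·0.104·0.896/201 = 8.68544e-05
  stratum 2: (540/2680)²·0.629·0.371/34 = 0.000278653
  stratum 3: (380/2680)²·0.750·0.250/15 = 0.000251309
  stratum 4: (600/2680)²·0.895·0.105/18 = 0.000261681
V̂(p̂_st) = 0.000878497; SE = √V̂ = 0.0296395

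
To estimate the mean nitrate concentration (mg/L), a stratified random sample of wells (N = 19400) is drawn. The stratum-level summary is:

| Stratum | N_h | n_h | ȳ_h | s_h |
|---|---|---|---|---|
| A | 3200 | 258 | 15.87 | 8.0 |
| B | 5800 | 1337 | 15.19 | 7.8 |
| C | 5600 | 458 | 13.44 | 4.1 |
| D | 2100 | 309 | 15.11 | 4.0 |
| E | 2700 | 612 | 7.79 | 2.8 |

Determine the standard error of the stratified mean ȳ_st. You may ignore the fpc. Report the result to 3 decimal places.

V̂(ȳ_st) = Σ W_h² s_h²/n_h, with W_h = N_h/N and N = 19400:
  stratum A: (3200/19400)²·8.0²/258 = 0.00674927
  stratum B: (5800/19400)²·7.8²/1337 = 0.00406734
  stratum C: (5600/19400)²·4.1²/458 = 0.00305826
  stratum D: (2100/19400)²·4.0²/309 = 0.000606732
  stratum E: (2700/19400)²·2.8²/612 = 0.000248135
V̂(ȳ_st) = 0.0147297
SE(ȳ_st) = √0.0147297 = 0.121366

SE(ȳ_st) ≈ 0.121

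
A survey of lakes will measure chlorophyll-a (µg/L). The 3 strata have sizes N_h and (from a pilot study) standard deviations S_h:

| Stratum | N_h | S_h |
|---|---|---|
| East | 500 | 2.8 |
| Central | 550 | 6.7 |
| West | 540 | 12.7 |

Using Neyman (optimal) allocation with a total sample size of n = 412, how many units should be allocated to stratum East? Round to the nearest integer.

Neyman allocation: n_h = n · N_h S_h / Σ N_i S_i, with n = 412.
  stratum East: N_h·S_h = 500·2.8 = 1400.00
  stratum Central: N_h·S_h = 550·6.7 = 3685.00
  stratum West: N_h·S_h = 540·12.7 = 6858.00
Σ N_h S_h = 11943.00
n for stratum East = 412·1400.00/11943.00 = 48.296 → 48

48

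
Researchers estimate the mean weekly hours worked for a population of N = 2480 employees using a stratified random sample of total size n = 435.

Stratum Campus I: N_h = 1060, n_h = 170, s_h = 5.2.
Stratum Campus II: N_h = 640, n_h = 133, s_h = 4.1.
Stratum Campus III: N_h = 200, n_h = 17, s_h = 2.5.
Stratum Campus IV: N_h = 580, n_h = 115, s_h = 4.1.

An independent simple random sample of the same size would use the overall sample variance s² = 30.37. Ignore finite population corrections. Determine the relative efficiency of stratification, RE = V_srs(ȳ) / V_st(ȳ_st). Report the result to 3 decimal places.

V̂(ȳ_st) = Σ W_h² s_h²/n_h, with W_h = N_h/N and N = 2480:
  stratum Campus I: (1060/2480)²·5.2²/170 = 0.029058
  stratum Campus II: (640/2480)²·4.1²/133 = 0.0084173
  stratum Campus III: (200/2480)²·2.5²/17 = 0.00239104
  stratum Campus IV: (580/2480)²·4.1²/115 = 0.00799507
V_st = 0.0478614
V_srs = s²/n = 30.37/435 = 0.0698161
Relative efficiency = V_srs / V_st = 0.0698161/0.0478614 = 1.4587

RE ≈ 1.459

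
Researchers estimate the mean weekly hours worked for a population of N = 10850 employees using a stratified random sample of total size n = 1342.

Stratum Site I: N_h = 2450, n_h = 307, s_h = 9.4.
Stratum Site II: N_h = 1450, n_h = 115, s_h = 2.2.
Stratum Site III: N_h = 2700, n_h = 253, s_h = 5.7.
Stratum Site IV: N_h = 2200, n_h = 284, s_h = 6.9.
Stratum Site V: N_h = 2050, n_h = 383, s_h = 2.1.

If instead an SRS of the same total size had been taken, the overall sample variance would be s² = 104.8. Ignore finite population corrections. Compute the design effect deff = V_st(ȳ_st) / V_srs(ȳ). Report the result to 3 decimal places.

deff ≈ 0.393

V̂(ȳ_st) = Σ W_h² s_h²/n_h, with W_h = N_h/N and N = 10850:
  stratum Site I: (2450/10850)²·9.4²/307 = 0.0146754
  stratum Site II: (1450/10850)²·2.2²/115 = 0.000751665
  stratum Site III: (2700/10850)²·5.7²/253 = 0.00795238
  stratum Site IV: (2200/10850)²·6.9²/284 = 0.00689232
  stratum Site V: (2050/10850)²·2.1²/383 = 0.000411044
V_st = 0.0306828
V_srs = s²/n = 104.8/1342 = 0.0780924
deff = V_st / V_srs = 0.0306828/0.0780924 = 0.3929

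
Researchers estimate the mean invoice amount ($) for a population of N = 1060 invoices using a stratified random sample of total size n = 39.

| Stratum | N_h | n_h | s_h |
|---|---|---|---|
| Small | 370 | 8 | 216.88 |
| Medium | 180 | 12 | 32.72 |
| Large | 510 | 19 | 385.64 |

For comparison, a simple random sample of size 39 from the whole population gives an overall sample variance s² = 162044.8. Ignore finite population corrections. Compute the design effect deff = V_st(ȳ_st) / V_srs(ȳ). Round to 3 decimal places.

V̂(ȳ_st) = Σ W_h² s_h²/n_h, with W_h = N_h/N and N = 1060:
  stratum Small: (370/1060)²·216.88²/8 = 716.376
  stratum Medium: (180/1060)²·32.72²/12 = 2.57264
  stratum Large: (510/1060)²·385.64²/19 = 1811.92
V_st = 2530.87
V_srs = s²/n = 162044.8/39 = 4154.99
deff = V_st / V_srs = 2530.87/4154.99 = 0.6091

deff ≈ 0.609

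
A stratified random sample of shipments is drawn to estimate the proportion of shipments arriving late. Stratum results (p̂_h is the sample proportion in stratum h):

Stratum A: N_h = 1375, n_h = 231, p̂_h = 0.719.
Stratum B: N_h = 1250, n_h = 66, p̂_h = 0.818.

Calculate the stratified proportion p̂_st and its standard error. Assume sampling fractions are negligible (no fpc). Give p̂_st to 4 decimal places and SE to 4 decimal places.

p̂_st ≈ 0.7661, SE ≈ 0.0276

N = 2625; stratum weights W_h = N_h/N.
p̂_st = Σ W_h p̂_h = (1375·0.719 + 1250·0.818)/2625 = 0.76614
V̂(p̂_st) = Σ W_h² p̂_h(1−p̂_h)/(n_h−1):
  stratum A: (1375/2625)²·0.719·0.281/230 = 0.000241021
  stratum B: (1250/2625)²·0.818·0.182/65 = 0.000519365
V̂(p̂_st) = 0.000760386; SE = √V̂ = 0.0275751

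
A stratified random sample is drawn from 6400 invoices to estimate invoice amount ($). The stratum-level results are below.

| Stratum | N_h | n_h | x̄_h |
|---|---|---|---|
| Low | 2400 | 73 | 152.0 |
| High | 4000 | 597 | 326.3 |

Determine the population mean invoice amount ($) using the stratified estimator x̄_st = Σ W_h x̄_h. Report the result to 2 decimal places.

N = Σ N_h = 6400. Stratum weights W_h = N_h/N.
x̄_st = (2400·152.0 + 4000·326.3) / 6400 = 260.9375

x̄_st ≈ 260.94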